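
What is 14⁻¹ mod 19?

19 = 1·14 + 5
14 = 2·5 + 4
5 = 1·4 + 1
4 = 4·1 + 0
Back-substituting gives 14·15 ≡ 1 (mod 19).

15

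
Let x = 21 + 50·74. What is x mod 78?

55

50·74 = 3700.
3700 mod 78 = 34 (since 47·78 = 3666).
(21 + 34) mod 78 = 55.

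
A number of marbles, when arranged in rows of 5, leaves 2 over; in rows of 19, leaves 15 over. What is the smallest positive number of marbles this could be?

72

x ≡ 2 (mod 5) gives x ∈ {2, 7, 12, 17, 22, 27, 32, 37, …}.
The first of these with x mod 19 = 15 is 72.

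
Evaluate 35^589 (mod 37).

22

By repeated squaring mod 37: 35^1≡35, 35^2≡4, 35^4≡16, 35^8≡34, 35^16≡9, 35^32≡7, 35^64≡12, 35^128≡33, 35^256≡16, 35^512≡34.
589 = 1 + 4 + 8 + 64 + 512, so 35^589 ≡ 35·16·34·12·34 ≡ 22 (mod 37).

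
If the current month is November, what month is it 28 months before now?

28 mod 12 = 4 (since 2·12 = 24).
November − 4 months → July.

July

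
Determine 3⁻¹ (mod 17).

17 = 5·3 + 2
3 = 1·2 + 1
2 = 2·1 + 0
Back-substituting gives 3·6 ≡ 1 (mod 17).

6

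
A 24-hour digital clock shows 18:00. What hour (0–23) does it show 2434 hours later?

2434 = 101·24 + 10, so 2434 mod 24 = 10.
(18 + 10) mod 24 = 4.

4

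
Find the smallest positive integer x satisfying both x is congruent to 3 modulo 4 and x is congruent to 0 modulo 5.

Since 5·1 ≡ 1 (mod 4), take x = 0 + 5·((3−0)·1 mod 4) = 0 + 5·3 = 15.
Check: 15 mod 4 = 3, 15 mod 5 = 0.

15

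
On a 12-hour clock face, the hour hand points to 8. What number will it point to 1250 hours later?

10

Dividing 1250 by 12 gives quotient 104 and remainder 2.
8 + 2 → 10 on a 12-hour dial.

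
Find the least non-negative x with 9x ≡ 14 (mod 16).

9⁻¹ ≡ 9 (mod 16) because 9·9 = 81 = 5·16 + 1.
So x ≡ 9·14 = 126 ≡ 14 (mod 16).

14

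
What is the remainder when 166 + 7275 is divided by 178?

7275 − 40·178 = 155, so 7275 ≡ 155 (mod 178).
(166 + 155) mod 178 = 143.

143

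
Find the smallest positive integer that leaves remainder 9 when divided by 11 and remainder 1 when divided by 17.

x ≡ 9 (mod 11) gives x ∈ {9, 20, 31, 42, 53, 64, 75, 86}.
The first of these with x mod 17 = 1 is 86.

86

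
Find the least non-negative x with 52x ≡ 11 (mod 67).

The inverse of 52 mod 67 is 58 (since 52·58 = 3016 ≡ 1).
So x ≡ 58·11 = 638 ≡ 35 (mod 67).

35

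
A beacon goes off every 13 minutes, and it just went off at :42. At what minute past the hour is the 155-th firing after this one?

17

155·13 = 2015.
Dividing 2015 by 60 gives quotient 33 and remainder 35.
(42 + 35) mod 60 = 17.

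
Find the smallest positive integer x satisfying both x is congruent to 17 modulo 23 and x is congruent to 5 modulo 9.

86

x ≡ 5 (mod 9) gives x ∈ {5, 14, 23, 32, 41, 50, 59, 68, …}.
The first of these with x mod 23 = 17 is 86.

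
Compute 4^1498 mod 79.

By repeated squaring mod 79: 4^1≡4, 4^2≡16, 4^4≡19, 4^8≡45, 4^16≡50, 4^32≡51, 4^64≡73, 4^128≡36, 4^256≡32, 4^512≡76, 4^1024≡9.
1498 = 2 + 8 + 16 + 64 + 128 + 256 + 1024, so 4^1498 ≡ 16·45·50·73·36·32·9 ≡ 50 (mod 79).

50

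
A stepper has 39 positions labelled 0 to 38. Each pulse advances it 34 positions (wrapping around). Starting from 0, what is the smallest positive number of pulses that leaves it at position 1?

31

39 = 1·34 + 5
34 = 6·5 + 4
5 = 1·4 + 1
4 = 4·1 + 0
Back-substituting gives 34·31 ≡ 1 (mod 39).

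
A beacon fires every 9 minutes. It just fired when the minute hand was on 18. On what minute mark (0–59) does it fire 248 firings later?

30

248·9 = 2232.
2232 mod 60 = 12 (since 37·60 = 2220).
(18 + 12) mod 60 = 30.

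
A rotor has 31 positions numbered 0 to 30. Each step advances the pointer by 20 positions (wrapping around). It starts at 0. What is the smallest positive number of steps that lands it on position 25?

9

20⁻¹ ≡ 14 (mod 31) because 20·14 = 280 = 9·31 + 1.
So x ≡ 14·25 = 350 ≡ 9 (mod 31).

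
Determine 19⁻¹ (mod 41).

41 = 2·19 + 3
19 = 6·3 + 1
3 = 3·1 + 0
Back-substituting gives 19·13 ≡ 1 (mod 41).

13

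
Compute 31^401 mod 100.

Square-and-reduce mod 100: 31^1≡31, 31^2≡61, 31^4≡21, 31^8≡41, 31^16≡81, 31^32≡61, 31^64≡21, 31^128≡41, 31^256≡81.
Since 401 = 1 + 16 + 128 + 256 in binary, 31^401 ≡ 31·81·41·81 ≡ 31 (mod 100).

31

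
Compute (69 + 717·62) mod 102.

717·62 = 44454.
44454 − 435·102 = 84, so 44454 ≡ 84 (mod 102).
(69 + 84) mod 102 = 51.

51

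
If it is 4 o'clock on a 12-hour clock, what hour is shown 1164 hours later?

4

1164 = 97·12 + 0, so 1164 mod 12 = 0.
4 + 0 → 4 on a 12-hour dial.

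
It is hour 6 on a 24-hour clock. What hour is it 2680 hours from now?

22

Dividing 2680 by 24 gives quotient 111 and remainder 16.
(6 + 16) mod 24 = 22.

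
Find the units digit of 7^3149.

Powers of 7 mod 10 repeat with period 4: 7, 9, 3, 1.
3149 leaves remainder 1 on division by 4, so 7^3149 ends in 7.

7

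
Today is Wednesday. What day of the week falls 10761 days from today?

10761 mod 7 = 2 (since 1537·7 = 10759).
Wednesday + 2 days → Friday.

Friday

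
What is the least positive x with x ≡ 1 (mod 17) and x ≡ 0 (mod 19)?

x ≡ 1 (mod 17) gives x ∈ {1, 18, 35, 52, 69, 86, 103, 120, …}.
The first of these with x mod 19 = 0 is 171.

171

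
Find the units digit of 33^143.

Powers of 3 mod 10 repeat with period 4: 3, 9, 7, 1.
143 mod 4 = 3, so the last digit matches 3^3 = 7.

7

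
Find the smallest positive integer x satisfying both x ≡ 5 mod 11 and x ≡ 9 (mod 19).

104

Since 19·7 ≡ 1 (mod 11), take x = 9 + 19·((5−9)·7 mod 11) = 9 + 19·5 = 104.
Check: 104 mod 11 = 5, 104 mod 19 = 9.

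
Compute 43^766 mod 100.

Successive squares of 43 mod 100: 43^1≡43, 43^2≡49, 43^4≡1, 43^8≡1, 43^16≡1, 43^32≡1, 43^64≡1, 43^128≡1, 43^256≡1, 43^512≡1.
Since 766 = 2 + 4 + 8 + 16 + 32 + 64 + 128 + 512 in binary, 43^766 ≡ 49·1·1·1·1·1·1·1 ≡ 49 (mod 100).

49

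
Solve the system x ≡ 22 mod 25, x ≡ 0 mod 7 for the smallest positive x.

147

x ≡ 0 (mod 7) gives x ∈ {0, 7, 14, 21, 28, 35, 42, 49, …}.
The first of these with x mod 25 = 22 is 147.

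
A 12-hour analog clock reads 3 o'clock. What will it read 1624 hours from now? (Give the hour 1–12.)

7

1624 mod 12 = 4 (since 135·12 = 1620).
3 + 4 → 7 on a 12-hour dial.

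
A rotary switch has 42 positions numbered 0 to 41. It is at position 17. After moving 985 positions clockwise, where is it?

36

985 = 23·42 + 19, so 985 mod 42 = 19.
(17 + 19) mod 42 = 36.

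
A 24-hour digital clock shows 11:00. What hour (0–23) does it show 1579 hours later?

1579 = 65·24 + 19, so 1579 mod 24 = 19.
(11 + 19) mod 24 = 6.

6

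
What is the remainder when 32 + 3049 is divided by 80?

41

3049 = 38·80 + 9, so 3049 mod 80 = 9.
(32 + 9) mod 80 = 41.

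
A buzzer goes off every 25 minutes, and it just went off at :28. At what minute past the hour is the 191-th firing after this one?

3

191·25 = 4775.
4775 = 79·60 + 35, so 4775 mod 60 = 35.
(28 + 35) mod 60 = 3.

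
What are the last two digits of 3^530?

Successive squares of 3 mod 100: 3^1≡3, 3^2≡9, 3^4≡81, 3^8≡61, 3^16≡21, 3^32≡41, 3^64≡81, 3^128≡61, 3^256≡21, 3^512≡41.
Since 530 = 2 + 16 + 512 in binary, 3^530 ≡ 9·21·41 ≡ 49 (mod 100).

49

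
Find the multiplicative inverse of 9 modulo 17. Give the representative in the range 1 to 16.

17 = 1·9 + 8
9 = 1·8 + 1
8 = 8·1 + 0
Back-substituting gives 9·2 ≡ 1 (mod 17).

2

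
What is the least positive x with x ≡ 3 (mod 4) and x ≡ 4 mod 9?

x ≡ 3 (mod 4) gives x ∈ {3, 7, 11, 15, 19, 23, 27, 31}.
The first of these with x mod 9 = 4 is 31.

31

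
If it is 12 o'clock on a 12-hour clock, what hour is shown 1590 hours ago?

Dividing 1590 by 12 gives quotient 132 and remainder 6.
12 − 6 → 6 on a 12-hour dial.

6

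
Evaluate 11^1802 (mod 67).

39

Successive squares of 11 mod 67: 11^1≡11, 11^2≡54, 11^4≡35, 11^8≡19, 11^16≡26, 11^32≡6, 11^64≡36, 11^128≡23, 11^256≡60, 11^512≡49, 11^1024≡56.
Since 1802 = 2 + 8 + 256 + 512 + 1024 in binary, 11^1802 ≡ 54·19·60·49·56 ≡ 39 (mod 67).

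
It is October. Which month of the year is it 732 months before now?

October

732 = 61·12 + 0, so 732 mod 12 = 0.
October − 0 months → October.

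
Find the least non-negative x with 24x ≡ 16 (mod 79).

24⁻¹ ≡ 56 (mod 79) because 24·56 = 1344 = 17·79 + 1.
Multiplying both sides by 56: x ≡ 56·16 = 896 ≡ 27 (mod 79).

27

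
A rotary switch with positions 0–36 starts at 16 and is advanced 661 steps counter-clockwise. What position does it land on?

21

661 − 17·37 = 32, so 661 ≡ 32 (mod 37).
(16 − 32) mod 37 = 21.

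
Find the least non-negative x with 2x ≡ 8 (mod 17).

4

2⁻¹ ≡ 9 (mod 17) because 2·9 = 18 = 1·17 + 1.
So x ≡ 9·8 = 72 ≡ 4 (mod 17).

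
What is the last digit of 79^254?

1

Powers of 9 mod 10 repeat with period 2: 9, 1.
254 leaves remainder 0 on division by 2, so 79^254 ends in 1.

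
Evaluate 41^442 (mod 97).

2

Successive squares of 41 mod 97: 41^1≡41, 41^2≡32, 41^4≡54, 41^8≡6, 41^16≡36, 41^32≡35, 41^64≡61, 41^128≡35, 41^256≡61.
442 = 2 + 8 + 16 + 32 + 128 + 256, so 41^442 ≡ 32·6·36·35·35·61 ≡ 2 (mod 97).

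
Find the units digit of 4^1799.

4

Last digits of 4^n: 4, 6 (period 2).
1799 mod 2 = 1, so the last digit matches 4^1 = 4.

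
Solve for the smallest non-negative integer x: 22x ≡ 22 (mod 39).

The inverse of 22 mod 39 is 16 (since 22·16 = 352 ≡ 1).
So x ≡ 16·22 = 352 ≡ 1 (mod 39).

1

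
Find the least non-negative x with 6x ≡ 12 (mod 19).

2

6⁻¹ ≡ 16 (mod 19) because 6·16 = 96 = 5·19 + 1.
Multiplying both sides by 16: x ≡ 16·12 = 192 ≡ 2 (mod 19).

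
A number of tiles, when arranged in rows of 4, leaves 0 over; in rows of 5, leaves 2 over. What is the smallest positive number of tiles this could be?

12

Since 5·1 ≡ 1 (mod 4), take x = 2 + 5·((0−2)·1 mod 4) = 2 + 5·2 = 12.
Check: 12 mod 4 = 0, 12 mod 5 = 2.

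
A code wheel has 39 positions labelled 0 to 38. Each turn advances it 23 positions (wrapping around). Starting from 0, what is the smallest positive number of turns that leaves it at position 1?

23·17 = 391 = 10·39 + 1, so 23⁻¹ ≡ 17 (mod 39).

17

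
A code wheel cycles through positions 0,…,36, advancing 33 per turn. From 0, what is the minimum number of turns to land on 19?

33⁻¹ ≡ 9 (mod 37) because 33·9 = 297 = 8·37 + 1.
So x ≡ 9·19 = 171 ≡ 23 (mod 37).

23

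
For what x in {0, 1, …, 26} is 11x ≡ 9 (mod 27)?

The inverse of 11 mod 27 is 5 (since 11·5 = 55 ≡ 1).
So x ≡ 5·9 = 45 ≡ 18 (mod 27).

18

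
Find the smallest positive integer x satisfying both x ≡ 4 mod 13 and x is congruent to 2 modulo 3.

Since 3·9 ≡ 1 (mod 13), take x = 2 + 3·((4−2)·9 mod 13) = 2 + 3·5 = 17.
Check: 17 mod 13 = 4, 17 mod 3 = 2.

17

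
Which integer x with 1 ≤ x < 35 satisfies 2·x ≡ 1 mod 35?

18

2·18 = 36 = 1·35 + 1, so 2⁻¹ ≡ 18 (mod 35).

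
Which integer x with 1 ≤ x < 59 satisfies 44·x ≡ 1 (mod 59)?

55

44·55 = 2420 = 41·59 + 1, so 44⁻¹ ≡ 55 (mod 59).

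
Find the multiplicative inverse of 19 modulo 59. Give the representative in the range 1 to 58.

59 = 3·19 + 2
19 = 9·2 + 1
2 = 2·1 + 0
Back-substituting gives 19·28 ≡ 1 (mod 59).

28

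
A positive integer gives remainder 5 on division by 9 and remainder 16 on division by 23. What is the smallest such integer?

x ≡ 5 (mod 9) gives x ∈ {5, 14, 23, 32, 41, 50, 59, 68, …}.
The first of these with x mod 23 = 16 is 131.

131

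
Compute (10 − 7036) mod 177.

Dividing 7036 by 177 gives quotient 39 and remainder 133.
(10 − 133) mod 177 = 54.

54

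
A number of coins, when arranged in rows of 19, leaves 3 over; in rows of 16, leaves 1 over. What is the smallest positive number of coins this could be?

x ≡ 1 (mod 16) gives x ∈ {1, 17, 33, 49, 65, 81, 97, 113, …}.
The first of these with x mod 19 = 3 is 193.

193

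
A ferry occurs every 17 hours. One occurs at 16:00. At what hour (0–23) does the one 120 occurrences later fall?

16

120·17 = 2040.
Dividing 2040 by 24 gives quotient 85 and remainder 0.
(16 + 0) mod 24 = 16.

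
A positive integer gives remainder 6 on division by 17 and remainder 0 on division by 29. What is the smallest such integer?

x ≡ 6 (mod 17) gives x ∈ {6, 23, 40, 57, 74, 91, 108, 125, …}.
The first of these with x mod 29 = 0 is 261.

261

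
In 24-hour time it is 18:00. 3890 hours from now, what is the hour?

Dividing 3890 by 24 gives quotient 162 and remainder 2.
(18 + 2) mod 24 = 20.

20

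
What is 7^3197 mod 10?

Powers of 7 mod 10 repeat with period 4: 7, 9, 3, 1.
3197 mod 4 = 1, so the last digit matches 7^1 = 7.

7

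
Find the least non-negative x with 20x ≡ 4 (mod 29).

6

20⁻¹ ≡ 16 (mod 29) because 20·16 = 320 = 11·29 + 1.
Multiplying both sides by 16: x ≡ 16·4 = 64 ≡ 6 (mod 29).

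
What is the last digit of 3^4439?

7

Last digits of 3^n: 3, 9, 7, 1 (period 4).
4439 leaves remainder 3 on division by 4, so 3^4439 ends in 7.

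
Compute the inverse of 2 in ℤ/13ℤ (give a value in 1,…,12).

13 = 6·2 + 1
2 = 2·1 + 0
Back-substituting gives 2·7 ≡ 1 (mod 13).

7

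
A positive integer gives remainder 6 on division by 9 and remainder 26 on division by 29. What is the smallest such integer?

Since 29·5 ≡ 1 (mod 9), take x = 26 + 29·((6−26)·5 mod 9) = 26 + 29·8 = 258.
Check: 258 mod 9 = 6, 258 mod 29 = 26.

258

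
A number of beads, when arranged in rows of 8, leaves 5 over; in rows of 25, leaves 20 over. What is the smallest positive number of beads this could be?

x ≡ 5 (mod 8) gives x ∈ {5, 13, 21, 29, 37, 45}.
The first of these with x mod 25 = 20 is 45.

45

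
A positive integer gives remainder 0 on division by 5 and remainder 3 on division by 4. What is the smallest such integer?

Since 4·4 ≡ 1 (mod 5), take x = 3 + 4·((0−3)·4 mod 5) = 3 + 4·3 = 15.
Check: 15 mod 5 = 0, 15 mod 4 = 3.

15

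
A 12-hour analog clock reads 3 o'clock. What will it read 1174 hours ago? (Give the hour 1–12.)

1174 mod 12 = 10 (since 97·12 = 1164).
3 − 10 → 5 on a 12-hour dial.

5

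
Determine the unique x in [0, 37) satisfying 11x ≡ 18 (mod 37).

5

The inverse of 11 mod 37 is 27 (since 11·27 = 297 ≡ 1).
Multiplying both sides by 27: x ≡ 27·18 = 486 ≡ 5 (mod 37).
Check: 11·5 = 55 = 1·37 + 18.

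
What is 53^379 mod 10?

7

Powers of 3 mod 10 repeat with period 4: 3, 9, 7, 1.
379 leaves remainder 3 on division by 4, so 53^379 ends in 7.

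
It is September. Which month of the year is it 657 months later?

June

657 − 54·12 = 9, so 657 ≡ 9 (mod 12).
September + 9 months → June.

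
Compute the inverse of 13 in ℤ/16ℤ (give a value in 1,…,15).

5

13·5 = 65 = 4·16 + 1, so 13⁻¹ ≡ 5 (mod 16).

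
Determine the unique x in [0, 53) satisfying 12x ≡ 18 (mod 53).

12⁻¹ ≡ 31 (mod 53) because 12·31 = 372 = 7·53 + 1.
Multiplying both sides by 31: x ≡ 31·18 = 558 ≡ 28 (mod 53).
Check: 12·28 = 336 = 6·53 + 18.

28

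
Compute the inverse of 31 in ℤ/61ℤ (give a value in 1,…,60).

61 = 1·31 + 30
31 = 1·30 + 1
30 = 30·1 + 0
Back-substituting gives 31·2 ≡ 1 (mod 61).

2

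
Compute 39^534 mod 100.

Square-and-reduce mod 100: 39^1≡39, 39^2≡21, 39^4≡41, 39^8≡81, 39^16≡61, 39^32≡21, 39^64≡41, 39^128≡81, 39^256≡61, 39^512≡21.
Since 534 = 2 + 4 + 16 + 512 in binary, 39^534 ≡ 21·41·61·21 ≡ 41 (mod 100).

41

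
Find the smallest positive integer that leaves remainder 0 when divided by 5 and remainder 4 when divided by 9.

Since 9·4 ≡ 1 (mod 5), take x = 4 + 9·((0−4)·4 mod 5) = 4 + 9·4 = 40.
Check: 40 mod 5 = 0, 40 mod 9 = 4.

40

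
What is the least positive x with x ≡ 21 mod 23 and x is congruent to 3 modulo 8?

Since 8·3 ≡ 1 (mod 23), take x = 3 + 8·((21−3)·3 mod 23) = 3 + 8·8 = 67.
Check: 67 mod 23 = 21, 67 mod 8 = 3.

67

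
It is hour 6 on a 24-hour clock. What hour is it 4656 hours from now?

4656 mod 24 = 0 (since 194·24 = 4656).
(6 + 0) mod 24 = 6.

6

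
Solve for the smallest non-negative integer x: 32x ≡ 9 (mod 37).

32⁻¹ ≡ 22 (mod 37) because 32·22 = 704 = 19·37 + 1.
So x ≡ 22·9 = 198 ≡ 13 (mod 37).

13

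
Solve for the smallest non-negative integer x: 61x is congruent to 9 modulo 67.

32

The inverse of 61 mod 67 is 11 (since 61·11 = 671 ≡ 1).
So x ≡ 11·9 = 99 ≡ 32 (mod 67).
Check: 61·32 = 1952 = 29·67 + 9.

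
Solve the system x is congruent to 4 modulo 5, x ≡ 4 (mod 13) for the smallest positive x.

4

Since 13·2 ≡ 1 (mod 5), take x = 4 + 13·((4−4)·2 mod 5) = 4 + 13·0 = 4.
Check: 4 mod 5 = 4, 4 mod 13 = 4.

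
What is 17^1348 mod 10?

1

Powers of 7 mod 10 repeat with period 4: 7, 9, 3, 1.
1348 leaves remainder 0 on division by 4, so 17^1348 ends in 1.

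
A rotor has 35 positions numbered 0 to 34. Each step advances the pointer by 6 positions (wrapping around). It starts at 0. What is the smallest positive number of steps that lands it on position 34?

The inverse of 6 mod 35 is 6 (since 6·6 = 36 ≡ 1).
Multiplying both sides by 6: x ≡ 6·34 = 204 ≡ 29 (mod 35).
Check: 6·29 = 174 = 4·35 + 34.

29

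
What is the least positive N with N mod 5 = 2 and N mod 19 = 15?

x ≡ 2 (mod 5) gives x ∈ {2, 7, 12, 17, 22, 27, 32, 37, …}.
The first of these with x mod 19 = 15 is 72.

72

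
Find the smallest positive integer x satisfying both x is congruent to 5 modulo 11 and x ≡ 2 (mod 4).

Since 4·3 ≡ 1 (mod 11), take x = 2 + 4·((5−2)·3 mod 11) = 2 + 4·9 = 38.
Check: 38 mod 11 = 5, 38 mod 4 = 2.

38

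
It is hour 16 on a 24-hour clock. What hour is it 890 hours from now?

18

890 = 37·24 + 2, so 890 mod 24 = 2.
(16 + 2) mod 24 = 18.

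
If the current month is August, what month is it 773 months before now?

773 = 64·12 + 5, so 773 mod 12 = 5.
August − 5 months → March.

March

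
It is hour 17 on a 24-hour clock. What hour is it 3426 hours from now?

11

3426 mod 24 = 18 (since 142·24 = 3408).
(17 + 18) mod 24 = 11.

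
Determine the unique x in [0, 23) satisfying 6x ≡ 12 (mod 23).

6⁻¹ ≡ 4 (mod 23) because 6·4 = 24 = 1·23 + 1.
Multiplying both sides by 4: x ≡ 4·12 = 48 ≡ 2 (mod 23).
Check: 6·2 = 12 = 0·23 + 12.

2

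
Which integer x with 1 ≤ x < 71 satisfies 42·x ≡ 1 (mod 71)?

42·22 = 924 = 13·71 + 1, so 42⁻¹ ≡ 22 (mod 71).

22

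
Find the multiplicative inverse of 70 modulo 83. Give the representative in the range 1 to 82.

83 = 1·70 + 13
70 = 5·13 + 5
13 = 2·5 + 3
5 = 1·3 + 2
3 = 1·2 + 1
2 = 2·1 + 0
Back-substituting gives 70·51 ≡ 1 (mod 83).

51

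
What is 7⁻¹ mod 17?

5

17 = 2·7 + 3
7 = 2·3 + 1
3 = 3·1 + 0
Back-substituting gives 7·5 ≡ 1 (mod 17).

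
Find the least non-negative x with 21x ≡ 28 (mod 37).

26

The inverse of 21 mod 37 is 30 (since 21·30 = 630 ≡ 1).
Multiplying both sides by 30: x ≡ 30·28 = 840 ≡ 26 (mod 37).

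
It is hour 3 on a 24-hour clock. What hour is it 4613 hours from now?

8

Dividing 4613 by 24 gives quotient 192 and remainder 5.
(3 + 5) mod 24 = 8.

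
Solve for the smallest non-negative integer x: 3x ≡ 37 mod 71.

36

The inverse of 3 mod 71 is 24 (since 3·24 = 72 ≡ 1).
Multiplying both sides by 24: x ≡ 24·37 = 888 ≡ 36 (mod 71).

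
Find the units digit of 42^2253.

2

Last digits of 2^n: 2, 4, 8, 6 (period 4).
2253 leaves remainder 1 on division by 4, so 42^2253 ends in 2.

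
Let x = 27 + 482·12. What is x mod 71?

60

482·12 = 5784.
5784 mod 71 = 33 (since 81·71 = 5751).
(27 + 33) mod 71 = 60.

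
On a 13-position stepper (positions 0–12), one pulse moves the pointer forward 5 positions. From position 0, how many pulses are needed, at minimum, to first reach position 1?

8

13 = 2·5 + 3
5 = 1·3 + 2
3 = 1·2 + 1
2 = 2·1 + 0
Back-substituting gives 5·8 ≡ 1 (mod 13).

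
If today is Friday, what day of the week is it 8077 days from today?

8077 − 1153·7 = 6, so 8077 ≡ 6 (mod 7).
Friday + 6 days → Thursday.

Thursday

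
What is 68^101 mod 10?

8

Powers of 8 mod 10 repeat with period 4: 8, 4, 2, 6.
101 mod 4 = 1, so the last digit matches 8^1 = 8.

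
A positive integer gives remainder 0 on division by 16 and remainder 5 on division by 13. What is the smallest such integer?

x ≡ 5 (mod 13) gives x ∈ {5, 18, 31, 44, 57, 70, 83, 96}.
The first of these with x mod 16 = 0 is 96.

96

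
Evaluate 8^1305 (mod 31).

Successive squares of 8 mod 31: 8^1≡8, 8^2≡2, 8^4≡4, 8^8≡16, 8^16≡8, 8^32≡2, 8^64≡4, 8^128≡16, 8^256≡8, 8^512≡2, 8^1024≡4.
Since 1305 = 1 + 8 + 16 + 256 + 1024 in binary, 8^1305 ≡ 8·16·8·8·4 ≡ 1 (mod 31).

1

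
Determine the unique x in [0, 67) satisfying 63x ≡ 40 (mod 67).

57

The inverse of 63 mod 67 is 50 (since 63·50 = 3150 ≡ 1).
Multiplying both sides by 50: x ≡ 50·40 = 2000 ≡ 57 (mod 67).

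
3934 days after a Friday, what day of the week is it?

3934 − 562·7 = 0, so 3934 ≡ 0 (mod 7).
Friday + 0 days → Friday.

Friday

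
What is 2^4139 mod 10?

8

The units digit of 2^n cycles with period 4: 2, 4, 8, 6, …
4139 leaves remainder 3 on division by 4, so 2^4139 ends in 8.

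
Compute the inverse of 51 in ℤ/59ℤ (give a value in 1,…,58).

51·22 = 1122 = 19·59 + 1, so 51⁻¹ ≡ 22 (mod 59).

22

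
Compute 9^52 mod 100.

81

Square-and-reduce mod 100: 9^1≡9, 9^2≡81, 9^4≡61, 9^8≡21, 9^16≡41, 9^32≡81.
52 = 4 + 16 + 32, so 9^52 ≡ 61·41·81 ≡ 81 (mod 100).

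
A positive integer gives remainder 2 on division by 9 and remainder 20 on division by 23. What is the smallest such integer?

x ≡ 2 (mod 9) gives x ∈ {2, 11, 20}.
The first of these with x mod 23 = 20 is 20.

20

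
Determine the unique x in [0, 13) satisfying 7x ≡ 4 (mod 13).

7⁻¹ ≡ 2 (mod 13) because 7·2 = 14 = 1·13 + 1.
Multiplying both sides by 2: x ≡ 2·4 = 8 ≡ 8 (mod 13).
Check: 7·8 = 56 = 4·13 + 4.

8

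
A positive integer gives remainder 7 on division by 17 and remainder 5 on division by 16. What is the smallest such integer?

x ≡ 5 (mod 16) gives x ∈ {5, 21, 37, 53, 69, 85, 101, 117, …}.
The first of these with x mod 17 = 7 is 245.

245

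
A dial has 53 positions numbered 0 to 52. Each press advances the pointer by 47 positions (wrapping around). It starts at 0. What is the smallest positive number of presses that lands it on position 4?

The inverse of 47 mod 53 is 44 (since 47·44 = 2068 ≡ 1).
So x ≡ 44·4 = 176 ≡ 17 (mod 53).
Check: 47·17 = 799 = 15·53 + 4.

17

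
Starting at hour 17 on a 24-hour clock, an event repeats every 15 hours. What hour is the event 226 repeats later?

226·15 = 3390.
3390 mod 24 = 6 (since 141·24 = 3384).
(17 + 6) mod 24 = 23.

23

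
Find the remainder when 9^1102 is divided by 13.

9

Successive squares of 9 mod 13: 9^1≡9, 9^2≡3, 9^4≡9, 9^8≡3, 9^16≡9, 9^32≡3, 9^64≡9, 9^128≡3, 9^256≡9, 9^512≡3, 9^1024≡9.
1102 = 2 + 4 + 8 + 64 + 1024, so 9^1102 ≡ 3·9·3·9·9 ≡ 9 (mod 13).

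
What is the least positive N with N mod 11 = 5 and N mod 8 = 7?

x ≡ 7 (mod 8) gives x ∈ {7, 15, 23, 31, 39, 47, 55, 63, …}.
The first of these with x mod 11 = 5 is 71.

71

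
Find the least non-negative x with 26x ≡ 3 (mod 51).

6

The inverse of 26 mod 51 is 2 (since 26·2 = 52 ≡ 1).
Multiplying both sides by 2: x ≡ 2·3 = 6 ≡ 6 (mod 51).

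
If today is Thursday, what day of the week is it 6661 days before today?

Sunday

6661 = 951·7 + 4, so 6661 mod 7 = 4.
Thursday − 4 days → Sunday.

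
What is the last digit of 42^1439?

8

The units digit of 42^n cycles with period 4: 2, 4, 8, 6, …
1439 mod 4 = 3, so the last digit matches 2^3 = 8.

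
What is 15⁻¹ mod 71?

19

15·19 = 285 = 4·71 + 1, so 15⁻¹ ≡ 19 (mod 71).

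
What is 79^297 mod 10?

9

Powers of 9 mod 10 repeat with period 2: 9, 1.
297 leaves remainder 1 on division by 2, so 79^297 ends in 9.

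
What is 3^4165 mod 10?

Last digits of 3^n: 3, 9, 7, 1 (period 4).
4165 mod 4 = 1, so the last digit matches 3^1 = 3.

3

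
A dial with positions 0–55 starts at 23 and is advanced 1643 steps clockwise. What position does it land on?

42

1643 mod 56 = 19 (since 29·56 = 1624).
(23 + 19) mod 56 = 42.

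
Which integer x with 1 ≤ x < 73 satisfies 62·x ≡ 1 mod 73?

53

73 = 1·62 + 11
62 = 5·11 + 7
11 = 1·7 + 4
7 = 1·4 + 3
4 = 1·3 + 1
3 = 3·1 + 0
Back-substituting gives 62·53 ≡ 1 (mod 73).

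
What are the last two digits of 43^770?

49

Square-and-reduce mod 100: 43^1≡43, 43^2≡49, 43^4≡1, 43^8≡1, 43^16≡1, 43^32≡1, 43^64≡1, 43^128≡1, 43^256≡1, 43^512≡1.
770 = 2 + 256 + 512, so 43^770 ≡ 49·1·1 ≡ 49 (mod 100).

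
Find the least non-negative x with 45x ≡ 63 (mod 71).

44

45⁻¹ ≡ 30 (mod 71) because 45·30 = 1350 = 19·71 + 1.
Multiplying both sides by 30: x ≡ 30·63 = 1890 ≡ 44 (mod 71).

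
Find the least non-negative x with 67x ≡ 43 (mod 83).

67⁻¹ ≡ 57 (mod 83) because 67·57 = 3819 = 46·83 + 1.
Multiplying both sides by 57: x ≡ 57·43 = 2451 ≡ 44 (mod 83).
Check: 67·44 = 2948 = 35·83 + 43.

44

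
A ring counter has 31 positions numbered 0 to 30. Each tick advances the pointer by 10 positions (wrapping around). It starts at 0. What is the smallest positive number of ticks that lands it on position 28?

9

The inverse of 10 mod 31 is 28 (since 10·28 = 280 ≡ 1).
So x ≡ 28·28 = 784 ≡ 9 (mod 31).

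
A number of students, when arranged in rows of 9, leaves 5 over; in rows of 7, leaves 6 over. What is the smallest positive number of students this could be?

41

x ≡ 6 (mod 7) gives x ∈ {6, 13, 20, 27, 34, 41}.
The first of these with x mod 9 = 5 is 41.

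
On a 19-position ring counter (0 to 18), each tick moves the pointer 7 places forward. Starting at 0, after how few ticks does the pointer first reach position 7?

1

7⁻¹ ≡ 11 (mod 19) because 7·11 = 77 = 4·19 + 1.
So x ≡ 11·7 = 77 ≡ 1 (mod 19).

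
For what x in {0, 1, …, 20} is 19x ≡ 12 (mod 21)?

15

19⁻¹ ≡ 10 (mod 21) because 19·10 = 190 = 9·21 + 1.
Multiplying both sides by 10: x ≡ 10·12 = 120 ≡ 15 (mod 21).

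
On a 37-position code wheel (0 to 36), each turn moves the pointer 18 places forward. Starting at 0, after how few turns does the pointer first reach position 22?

18⁻¹ ≡ 35 (mod 37) because 18·35 = 630 = 17·37 + 1.
Multiplying both sides by 35: x ≡ 35·22 = 770 ≡ 30 (mod 37).
Check: 18·30 = 540 = 14·37 + 22.

30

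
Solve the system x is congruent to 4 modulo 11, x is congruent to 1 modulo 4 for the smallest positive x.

37

x ≡ 1 (mod 4) gives x ∈ {1, 5, 9, 13, 17, 21, 25, 29, …}.
The first of these with x mod 11 = 4 is 37.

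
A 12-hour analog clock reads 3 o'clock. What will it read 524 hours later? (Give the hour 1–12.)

11

524 − 43·12 = 8, so 524 ≡ 8 (mod 12).
3 + 8 → 11 on a 12-hour dial.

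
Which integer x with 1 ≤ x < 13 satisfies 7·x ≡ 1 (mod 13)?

2

13 = 1·7 + 6
7 = 1·6 + 1
6 = 6·1 + 0
Back-substituting gives 7·2 ≡ 1 (mod 13).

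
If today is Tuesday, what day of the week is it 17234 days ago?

Tuesday

17234 − 2462·7 = 0, so 17234 ≡ 0 (mod 7).
Tuesday − 0 days → Tuesday.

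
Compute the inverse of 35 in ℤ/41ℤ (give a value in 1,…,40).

34

35·34 = 1190 = 29·41 + 1, so 35⁻¹ ≡ 34 (mod 41).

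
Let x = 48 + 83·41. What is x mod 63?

49

83·41 = 3403.
Dividing 3403 by 63 gives quotient 54 and remainder 1.
(48 + 1) mod 63 = 49.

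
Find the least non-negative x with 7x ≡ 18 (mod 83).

The inverse of 7 mod 83 is 12 (since 7·12 = 84 ≡ 1).
Multiplying both sides by 12: x ≡ 12·18 = 216 ≡ 50 (mod 83).
Check: 7·50 = 350 = 4·83 + 18.

50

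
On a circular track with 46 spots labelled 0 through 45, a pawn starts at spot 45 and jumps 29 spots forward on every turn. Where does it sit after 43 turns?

43·29 = 1247.
1247 = 27·46 + 5, so 1247 mod 46 = 5.
(45 + 5) mod 46 = 4.

4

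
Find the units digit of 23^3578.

Powers of 3 mod 10 repeat with period 4: 3, 9, 7, 1.
3578 mod 4 = 2, so the last digit matches 3^2 = 9.

9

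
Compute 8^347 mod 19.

12

Successive squares of 8 mod 19: 8^1≡8, 8^2≡7, 8^4≡11, 8^8≡7, 8^16≡11, 8^32≡7, 8^64≡11, 8^128≡7, 8^256≡11.
347 = 1 + 2 + 8 + 16 + 64 + 256, so 8^347 ≡ 8·7·7·11·11·11 ≡ 12 (mod 19).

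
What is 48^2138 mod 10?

4

The units digit of 48^n cycles with period 4: 8, 4, 2, 6, …
2138 mod 4 = 2, so the last digit matches 8^2 = 4.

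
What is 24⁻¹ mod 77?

77 = 3·24 + 5
24 = 4·5 + 4
5 = 1·4 + 1
4 = 4·1 + 0
Back-substituting gives 24·61 ≡ 1 (mod 77).

61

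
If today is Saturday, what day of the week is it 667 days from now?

667 = 95·7 + 2, so 667 mod 7 = 2.
Saturday + 2 days → Monday.

Monday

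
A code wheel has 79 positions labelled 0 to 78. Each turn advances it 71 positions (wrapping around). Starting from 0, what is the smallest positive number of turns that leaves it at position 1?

79 = 1·71 + 8
71 = 8·8 + 7
8 = 1·7 + 1
7 = 7·1 + 0
Back-substituting gives 71·69 ≡ 1 (mod 79).

69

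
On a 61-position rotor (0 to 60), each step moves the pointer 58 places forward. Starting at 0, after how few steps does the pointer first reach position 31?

58⁻¹ ≡ 20 (mod 61) because 58·20 = 1160 = 19·61 + 1.
Multiplying both sides by 20: x ≡ 20·31 = 620 ≡ 10 (mod 61).

10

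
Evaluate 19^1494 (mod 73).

72

Square-and-reduce mod 73: 19^1≡19, 19^2≡69, 19^4≡16, 19^8≡37, 19^16≡55, 19^32≡32, 19^64≡2, 19^128≡4, 19^256≡16, 19^512≡37, 19^1024≡55.
Since 1494 = 2 + 4 + 16 + 64 + 128 + 256 + 1024 in binary, 19^1494 ≡ 69·16·55·2·4·16·55 ≡ 72 (mod 73).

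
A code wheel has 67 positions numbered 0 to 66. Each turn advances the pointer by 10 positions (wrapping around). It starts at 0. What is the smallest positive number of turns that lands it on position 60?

10⁻¹ ≡ 47 (mod 67) because 10·47 = 470 = 7·67 + 1.
So x ≡ 47·60 = 2820 ≡ 6 (mod 67).

6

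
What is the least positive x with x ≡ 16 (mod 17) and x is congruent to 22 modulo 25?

322

Since 25·15 ≡ 1 (mod 17), take x = 22 + 25·((16−22)·15 mod 17) = 22 + 25·12 = 322.
Check: 322 mod 17 = 16, 322 mod 25 = 22.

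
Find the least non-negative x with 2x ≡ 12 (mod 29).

6

The inverse of 2 mod 29 is 15 (since 2·15 = 30 ≡ 1).
So x ≡ 15·12 = 180 ≡ 6 (mod 29).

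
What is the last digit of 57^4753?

Powers of 7 mod 10 repeat with period 4: 7, 9, 3, 1.
4753 leaves remainder 1 on division by 4, so 57^4753 ends in 7.

7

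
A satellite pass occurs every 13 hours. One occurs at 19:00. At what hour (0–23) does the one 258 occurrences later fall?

13

258·13 = 3354.
3354 = 139·24 + 18, so 3354 mod 24 = 18.
(19 + 18) mod 24 = 13.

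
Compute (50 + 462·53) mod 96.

56

462·53 = 24486.
24486 = 255·96 + 6, so 24486 mod 96 = 6.
(50 + 6) mod 96 = 56.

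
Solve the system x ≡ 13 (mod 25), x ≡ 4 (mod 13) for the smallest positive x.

238

Since 13·2 ≡ 1 (mod 25), take x = 4 + 13·((13−4)·2 mod 25) = 4 + 13·18 = 238.
Check: 238 mod 25 = 13, 238 mod 13 = 4.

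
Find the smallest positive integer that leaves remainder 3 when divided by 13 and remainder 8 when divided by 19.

198

x ≡ 3 (mod 13) gives x ∈ {3, 16, 29, 42, 55, 68, 81, 94, …}.
The first of these with x mod 19 = 8 is 198.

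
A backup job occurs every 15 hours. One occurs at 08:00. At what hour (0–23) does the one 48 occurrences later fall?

48·15 = 720.
720 = 30·24 + 0, so 720 mod 24 = 0.
(8 + 0) mod 24 = 8.

8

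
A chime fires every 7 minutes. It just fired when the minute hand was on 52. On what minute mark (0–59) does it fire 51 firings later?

51·7 = 357.
357 mod 60 = 57 (since 5·60 = 300).
(52 + 57) mod 60 = 49.

49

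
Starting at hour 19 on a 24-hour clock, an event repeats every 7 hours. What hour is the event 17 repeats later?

17·7 = 119.
119 mod 24 = 23 (since 4·24 = 96).
(19 + 23) mod 24 = 18.

18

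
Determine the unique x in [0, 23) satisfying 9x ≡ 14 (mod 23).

The inverse of 9 mod 23 is 18 (since 9·18 = 162 ≡ 1).
Multiplying both sides by 18: x ≡ 18·14 = 252 ≡ 22 (mod 23).

22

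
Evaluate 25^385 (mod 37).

Successive squares of 25 mod 37: 25^1≡25, 25^2≡33, 25^4≡16, 25^8≡34, 25^16≡9, 25^32≡7, 25^64≡12, 25^128≡33, 25^256≡16.
385 = 1 + 128 + 256, so 25^385 ≡ 25·33·16 ≡ 28 (mod 37).

28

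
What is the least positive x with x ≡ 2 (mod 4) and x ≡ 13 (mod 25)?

38

Since 25·1 ≡ 1 (mod 4), take x = 13 + 25·((2−13)·1 mod 4) = 13 + 25·1 = 38.
Check: 38 mod 4 = 2, 38 mod 25 = 13.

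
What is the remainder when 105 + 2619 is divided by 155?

2619 = 16·155 + 139, so 2619 mod 155 = 139.
(105 + 139) mod 155 = 89.

89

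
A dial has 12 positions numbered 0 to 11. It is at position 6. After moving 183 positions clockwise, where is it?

9

Dividing 183 by 12 gives quotient 15 and remainder 3.
(6 + 3) mod 12 = 9.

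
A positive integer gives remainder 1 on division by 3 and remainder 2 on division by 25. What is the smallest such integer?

52

x ≡ 1 (mod 3) gives x ∈ {1, 4, 7, 10, 13, 16, 19, 22, …}.
The first of these with x mod 25 = 2 is 52.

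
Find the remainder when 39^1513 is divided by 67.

Square-and-reduce mod 67: 39^1≡39, 39^2≡47, 39^4≡65, 39^8≡4, 39^16≡16, 39^32≡55, 39^64≡10, 39^128≡33, 39^256≡17, 39^512≡21, 39^1024≡39.
Since 1513 = 1 + 8 + 32 + 64 + 128 + 256 + 1024 in binary, 39^1513 ≡ 39·4·55·10·33·17·39 ≡ 6 (mod 67).

6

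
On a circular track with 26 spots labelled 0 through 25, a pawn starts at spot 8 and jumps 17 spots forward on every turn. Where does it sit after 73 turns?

73·17 = 1241.
1241 = 47·26 + 19, so 1241 mod 26 = 19.
(8 + 19) mod 26 = 1.

1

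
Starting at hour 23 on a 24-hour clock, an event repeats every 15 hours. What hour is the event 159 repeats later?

8

159·15 = 2385.
2385 mod 24 = 9 (since 99·24 = 2376).
(23 + 9) mod 24 = 8.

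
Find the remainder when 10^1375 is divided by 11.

Successive squares of 10 mod 11: 10^1≡10, 10^2≡1, 10^4≡1, 10^8≡1, 10^16≡1, 10^32≡1, 10^64≡1, 10^128≡1, 10^256≡1, 10^512≡1, 10^1024≡1.
Since 1375 = 1 + 2 + 4 + 8 + 16 + 64 + 256 + 1024 in binary, 10^1375 ≡ 10·1·1·1·1·1·1·1 ≡ 10 (mod 11).

10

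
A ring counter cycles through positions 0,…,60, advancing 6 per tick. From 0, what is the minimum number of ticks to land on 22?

24

6⁻¹ ≡ 51 (mod 61) because 6·51 = 306 = 5·61 + 1.
Multiplying both sides by 51: x ≡ 51·22 = 1122 ≡ 24 (mod 61).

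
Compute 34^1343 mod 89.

55

Square-and-reduce mod 89: 34^1≡34, 34^2≡88, 34^4≡1, 34^8≡1, 34^16≡1, 34^32≡1, 34^64≡1, 34^128≡1, 34^256≡1, 34^512≡1, 34^1024≡1.
Since 1343 = 1 + 2 + 4 + 8 + 16 + 32 + 256 + 1024 in binary, 34^1343 ≡ 34·88·1·1·1·1·1·1 ≡ 55 (mod 89).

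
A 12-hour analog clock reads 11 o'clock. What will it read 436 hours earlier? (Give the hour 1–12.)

436 = 36·12 + 4, so 436 mod 12 = 4.
11 − 4 → 7 on a 12-hour dial.

7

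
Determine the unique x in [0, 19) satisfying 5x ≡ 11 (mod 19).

6

The inverse of 5 mod 19 is 4 (since 5·4 = 20 ≡ 1).
So x ≡ 4·11 = 44 ≡ 6 (mod 19).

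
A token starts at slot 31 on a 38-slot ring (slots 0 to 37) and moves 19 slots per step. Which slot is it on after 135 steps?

12

135·19 = 2565.
Dividing 2565 by 38 gives quotient 67 and remainder 19.
(31 + 19) mod 38 = 12.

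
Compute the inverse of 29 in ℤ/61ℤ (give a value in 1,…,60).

61 = 2·29 + 3
29 = 9·3 + 2
3 = 1·2 + 1
2 = 2·1 + 0
Back-substituting gives 29·40 ≡ 1 (mod 61).

40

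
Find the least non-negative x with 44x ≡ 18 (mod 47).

The inverse of 44 mod 47 is 31 (since 44·31 = 1364 ≡ 1).
Multiplying both sides by 31: x ≡ 31·18 = 558 ≡ 41 (mod 47).

41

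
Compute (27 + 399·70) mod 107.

30

399·70 = 27930.
Dividing 27930 by 107 gives quotient 261 and remainder 3.
(27 + 3) mod 107 = 30.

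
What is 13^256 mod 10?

The units digit of 13^n cycles with period 4: 3, 9, 7, 1, …
256 mod 4 = 0, so the last digit matches 3^4 = 1.

1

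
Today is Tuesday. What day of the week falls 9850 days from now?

Wednesday

9850 mod 7 = 1 (since 1407·7 = 9849).
Tuesday + 1 day → Wednesday.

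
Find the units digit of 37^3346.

9

Last digits of 7^n: 7, 9, 3, 1 (period 4).
3346 mod 4 = 2, so the last digit matches 7^2 = 9.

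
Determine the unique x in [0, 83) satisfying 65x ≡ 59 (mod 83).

29

The inverse of 65 mod 83 is 23 (since 65·23 = 1495 ≡ 1).
Multiplying both sides by 23: x ≡ 23·59 = 1357 ≡ 29 (mod 83).
Check: 65·29 = 1885 = 22·83 + 59.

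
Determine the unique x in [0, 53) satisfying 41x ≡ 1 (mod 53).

22

The inverse of 41 mod 53 is 22 (since 41·22 = 902 ≡ 1).
So x ≡ 22·1 = 22 ≡ 22 (mod 53).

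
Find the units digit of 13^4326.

Powers of 3 mod 10 repeat with period 4: 3, 9, 7, 1.
4326 leaves remainder 2 on division by 4, so 13^4326 ends in 9.

9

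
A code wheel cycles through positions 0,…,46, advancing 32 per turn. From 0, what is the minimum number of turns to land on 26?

39

32⁻¹ ≡ 25 (mod 47) because 32·25 = 800 = 17·47 + 1.
So x ≡ 25·26 = 650 ≡ 39 (mod 47).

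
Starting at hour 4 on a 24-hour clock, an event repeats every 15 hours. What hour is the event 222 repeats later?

22

222·15 = 3330.
Dividing 3330 by 24 gives quotient 138 and remainder 18.
(4 + 18) mod 24 = 22.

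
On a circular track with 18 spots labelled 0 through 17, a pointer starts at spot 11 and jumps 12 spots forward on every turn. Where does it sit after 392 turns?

392·12 = 4704.
4704 = 261·18 + 6, so 4704 mod 18 = 6.
(11 + 6) mod 18 = 17.

17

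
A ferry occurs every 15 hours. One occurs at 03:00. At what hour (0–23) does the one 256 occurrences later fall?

3

256·15 = 3840.
3840 = 160·24 + 0, so 3840 mod 24 = 0.
(3 + 0) mod 24 = 3.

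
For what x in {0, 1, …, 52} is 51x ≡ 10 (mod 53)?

48

The inverse of 51 mod 53 is 26 (since 51·26 = 1326 ≡ 1).
So x ≡ 26·10 = 260 ≡ 48 (mod 53).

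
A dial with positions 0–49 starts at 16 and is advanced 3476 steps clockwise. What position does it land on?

Dividing 3476 by 50 gives quotient 69 and remainder 26.
(16 + 26) mod 50 = 42.

42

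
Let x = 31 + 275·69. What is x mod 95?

275·69 = 18975.
Dividing 18975 by 95 gives quotient 199 and remainder 70.
(31 + 70) mod 95 = 6.

6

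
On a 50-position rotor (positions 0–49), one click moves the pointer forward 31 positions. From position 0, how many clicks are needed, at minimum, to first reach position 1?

50 = 1·31 + 19
31 = 1·19 + 12
19 = 1·12 + 7
12 = 1·7 + 5
7 = 1·5 + 2
5 = 2·2 + 1
2 = 2·1 + 0
Back-substituting gives 31·21 ≡ 1 (mod 50).

21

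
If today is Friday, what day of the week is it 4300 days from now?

Dividing 4300 by 7 gives quotient 614 and remainder 2.
Friday + 2 days → Sunday.

Sunday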